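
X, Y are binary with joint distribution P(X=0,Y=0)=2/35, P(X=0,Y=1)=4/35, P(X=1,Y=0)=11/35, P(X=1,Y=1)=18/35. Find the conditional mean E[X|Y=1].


P(Y=1) = 22/35
E[X|Y=1] = (0*4 + 1*18)/22 = 18/22 = 9/11

9/11


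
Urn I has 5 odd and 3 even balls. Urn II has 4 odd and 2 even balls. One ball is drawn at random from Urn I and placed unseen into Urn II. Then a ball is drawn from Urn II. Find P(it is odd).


P(transfer odd) = 5/8; P(transfer even) = 3/8
If odd transferred: Urn II has 5 odd of 7, so P(odd|odd moved) = 5/7
If even transferred: Urn II has 4 odd of 7, so P(odd|even moved) = 4/7
By total probability: P(odd) = 5/8*5/7 + 3/8*4/7 = 37/56

37/56


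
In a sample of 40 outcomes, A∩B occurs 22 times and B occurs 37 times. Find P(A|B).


P(A|B) = P(A∩B)/P(B) = (22/40)/(37/40) = 22/37

22/37


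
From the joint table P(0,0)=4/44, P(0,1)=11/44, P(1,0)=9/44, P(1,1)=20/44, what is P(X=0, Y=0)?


Read from table: P(X=0, Y=0) = 4/44 = 1/11

1/11


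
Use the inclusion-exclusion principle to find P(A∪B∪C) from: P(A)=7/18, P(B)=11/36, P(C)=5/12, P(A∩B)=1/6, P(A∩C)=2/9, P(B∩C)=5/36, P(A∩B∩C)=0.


P(A∪B∪C) = P(A)+P(B)+P(C) - P(AB)-P(AC)-P(BC) + P(ABC)
= 7/18+11/36+5/12 - 1/6-2/9-5/36 + 0
= 7/12

7/12


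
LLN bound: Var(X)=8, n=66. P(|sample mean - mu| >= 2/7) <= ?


Var(Xbar) = Var(X)/n = 8/66
Chebyshev: P(|Xbar-mu| >= 2/7) <= Var(Xbar)/(2/7)^2 = (4/33)/(4/49) = 49/33
Bound exceeds 1, so trivial bound: 1

1


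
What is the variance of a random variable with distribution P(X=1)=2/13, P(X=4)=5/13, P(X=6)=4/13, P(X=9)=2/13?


E[X] = 64/13, E[X^2] = 388/13
Var(X) = E[X^2] - (E[X])^2 = 388/13 - (64/13)^2 = 948/169

948/169


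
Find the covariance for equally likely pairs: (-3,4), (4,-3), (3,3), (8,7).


E[X]=3, E[Y]=11/4, E[XY]=41/4
Cov(X,Y) = E[XY] - E[X]E[Y] = 41/4 - 3*11/4 = 2

2


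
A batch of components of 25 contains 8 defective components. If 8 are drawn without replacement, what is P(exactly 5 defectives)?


P(X=5) = C(8,5)*C(17,3) / C(25,8)
= 56*680 / 1081575
= 38080/1081575 = 7616/216315

7616/216315


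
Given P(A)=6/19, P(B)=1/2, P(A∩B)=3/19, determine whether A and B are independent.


P(A)*P(B) = 6/19*1/2 = 3/19
P(A∩B) = 3/19, which equals P(A)P(B), so independent

Yes, A and B are independent


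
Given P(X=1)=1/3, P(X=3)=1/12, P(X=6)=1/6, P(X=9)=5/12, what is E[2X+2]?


E[2X+2] = sum(g(x)*P(x))
= 4*1/3 + 8*1/12 + 14*1/6 + 20*5/12
= 38/3

38/3


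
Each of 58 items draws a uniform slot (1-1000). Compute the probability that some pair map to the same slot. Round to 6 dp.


P(all different) = prod((1000-i)/1000 for i=0..57) = 0.185328
P(at least one match) = 1 - 0.185328 = 0.814672

0.814672


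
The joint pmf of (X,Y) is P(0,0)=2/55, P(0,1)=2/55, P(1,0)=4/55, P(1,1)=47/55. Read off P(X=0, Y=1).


Read from table: P(X=0, Y=1) = 2/55

2/55


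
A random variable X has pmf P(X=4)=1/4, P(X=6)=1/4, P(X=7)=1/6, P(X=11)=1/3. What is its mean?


E[X] = sum(x * P(x))
= 4*1/4 + 6*1/4 + 7*1/6 + 11*1/3
= 22/3

22/3


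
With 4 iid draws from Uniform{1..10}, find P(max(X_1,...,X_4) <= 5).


P(max <= 5) = P(all X_i <= 5) = (P(X_1 <= 5))^4
= (5/10)^4 = (1/2)^4 = 1/16

1/16


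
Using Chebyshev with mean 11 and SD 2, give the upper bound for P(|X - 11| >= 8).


k = 8/2 = 4
Chebyshev: P(|X-mu| >= k*sigma) <= 1/k^2 = 1/4^2 = 1/16

1/16


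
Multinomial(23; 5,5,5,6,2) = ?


23! = 25852016738884976640000
Denominator: 5!=120 * 5!=120 * 5!=120 * 6!=720 * 2!=2
Coefficient = 25852016738884976640000 / 2488320000 = 10389345718752

10389345718752


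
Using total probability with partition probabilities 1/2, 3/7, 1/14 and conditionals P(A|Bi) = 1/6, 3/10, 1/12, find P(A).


P(A) = P(A|B1)P(B1) + P(A|B2)P(B2) + P(A|B3)P(B3)
= 1/6*1/2 + 3/10*3/7 + 1/12*1/14
= 1/12 + 9/70 + 1/168 = 61/280

61/280


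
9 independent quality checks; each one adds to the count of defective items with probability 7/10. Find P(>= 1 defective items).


P(at least one) = 1 - P(none)
P(none) = (1 - 7/10)^9 = (3/10)^9 = 19683/1000000000
P(at least one) = 1 - 19683/1000000000 = 999980317/1000000000

999980317/1000000000


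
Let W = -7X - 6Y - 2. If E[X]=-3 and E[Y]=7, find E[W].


E[-7X - 6Y - 2] = -7*E[X] - 6*E[Y] - 2
= (-7)*(-3) + (-6)*(7) + (-2)
= 21 - 42 - 2 = -23

-23


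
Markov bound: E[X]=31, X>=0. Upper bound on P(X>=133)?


Markov: P(X >= a) <= E[X]/a
P(X >= 133) <= 31/133

31/133


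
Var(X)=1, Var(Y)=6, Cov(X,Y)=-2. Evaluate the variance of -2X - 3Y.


Var(-2X - 3Y) = (-2)^2*Var(X) + (-3)^2*Var(Y) + 2*(-2)*(-3)*Cov(X,Y)
= 4*1 + 9*6 + 12*(-2)
= 4 + 54 - 24 = 34

34


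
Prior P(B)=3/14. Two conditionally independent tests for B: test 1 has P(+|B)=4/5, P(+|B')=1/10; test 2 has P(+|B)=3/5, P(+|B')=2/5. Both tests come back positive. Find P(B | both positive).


After test 1: P(+) = 4/5*3/14 + 1/10*11/14 = 1/4
P(B|+) = (6/35)/(1/4) = 24/35
After test 2 (use post1 as new prior): P(+) = 3/5*24/35 + 2/5*11/35 = 94/175
P(B|+,+) = (72/175)/(94/175) = 36/47

36/47


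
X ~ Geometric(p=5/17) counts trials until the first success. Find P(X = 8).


P(X=8) = (1-p)^7 * p = (12/17)^7 * 5/17
= 35831808/410338673 * 5/17 = 179159040/6975757441

179159040/6975757441


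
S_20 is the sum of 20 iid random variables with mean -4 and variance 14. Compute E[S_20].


E[S_n] = n*E[X_1] = 20*-4 = -80

-80


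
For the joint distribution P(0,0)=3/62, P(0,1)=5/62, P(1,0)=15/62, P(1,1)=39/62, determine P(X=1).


P(X=1) = P(1,0)+P(1,1) = 15/62 + 39/62 = 54/62 = 27/31

27/31


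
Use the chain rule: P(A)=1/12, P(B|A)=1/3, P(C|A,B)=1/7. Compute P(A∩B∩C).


P(A∩B∩C) = P(A) * P(B|A) * P(C|A∩B)
= 1/12 * 1/3 * 1/7
= 1/36 * 1/7 = 1/252

1/252


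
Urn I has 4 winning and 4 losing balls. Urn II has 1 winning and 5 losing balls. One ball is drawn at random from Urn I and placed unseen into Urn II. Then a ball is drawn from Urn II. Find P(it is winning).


P(transfer winning) = 4/8 = 1/2; P(transfer losing) = 1/2
If winning transferred: Urn II has 2 winning of 7, so P(winning|winning moved) = 2/7
If losing transferred: Urn II has 1 winning of 7, so P(winning|losing moved) = 1/7
By total probability: P(winning) = 1/2*2/7 + 1/2*1/7 = 3/14

3/14


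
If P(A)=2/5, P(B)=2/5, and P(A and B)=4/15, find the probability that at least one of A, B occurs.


P(A∪B) = P(A) + P(B) - P(A∩B)
= 2/5 + 2/5 - 4/15 = 8/15

8/15


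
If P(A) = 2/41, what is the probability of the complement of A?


P(A') = 1 - P(A) = 1 - 2/41 = 39/41

39/41


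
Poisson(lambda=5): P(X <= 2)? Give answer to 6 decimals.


P(X<=2) = e^(-5)*5^0/0! + e^(-5)*5^1/1! + e^(-5)*5^2/2!
≈ 0.0067379470 + 0.0336897350 + 0.0842243375
= 0.1246520195
≈ 0.124652

0.124652


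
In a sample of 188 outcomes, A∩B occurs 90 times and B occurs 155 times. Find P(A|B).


P(A|B) = P(A∩B)/P(B) = (90/188)/(155/188) = 90/155 = 18/31

18/31


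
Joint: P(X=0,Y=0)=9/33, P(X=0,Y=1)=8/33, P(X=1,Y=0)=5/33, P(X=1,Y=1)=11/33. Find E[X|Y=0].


P(Y=0) = 14/33
E[X|Y=0] = (0*9 + 1*5)/14 = 5/14

5/14


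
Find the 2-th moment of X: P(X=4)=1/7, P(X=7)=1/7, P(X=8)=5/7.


E[X^2] = sum(x^2 * P(x))
= 16*1/7 + 49*1/7 + 64*5/7
= 55

55


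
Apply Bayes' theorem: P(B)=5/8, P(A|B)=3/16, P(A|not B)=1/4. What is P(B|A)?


P(A) = P(A|B)P(B) + P(A|B')P(B') = 3/16*5/8 + 1/4*3/8 = 27/128
P(B|A) = P(A|B)P(B)/P(A) = (15/128)/(27/128) = 5/9

5/9


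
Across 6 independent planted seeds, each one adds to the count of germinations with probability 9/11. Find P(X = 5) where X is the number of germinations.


P(X=5) = C(6,5) * p^5 * (1-p)^1
= 6 * 59049/161051 * 2/11
= 708588/1771561

708588/1771561


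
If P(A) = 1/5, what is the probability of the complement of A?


P(A') = 1 - P(A) = 1 - 1/5 = 4/5

4/5


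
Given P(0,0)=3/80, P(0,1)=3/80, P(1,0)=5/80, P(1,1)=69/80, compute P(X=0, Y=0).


Read from table: P(X=0, Y=0) = 3/80

3/80


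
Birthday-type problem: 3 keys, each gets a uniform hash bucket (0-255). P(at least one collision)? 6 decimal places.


P(all different) = prod((256-i)/256 for i=0..2) = 0.988312
P(at least one match) = 1 - 0.988312 = 0.011688

0.011688


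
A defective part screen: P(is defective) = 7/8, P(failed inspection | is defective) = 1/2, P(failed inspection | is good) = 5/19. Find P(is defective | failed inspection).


P(A) = P(A|B)P(B) + P(A|B')P(B') = 1/2*7/8 + 5/19*1/8 = 143/304
P(B|A) = P(A|B)P(B)/P(A) = (7/16)/(143/304) = 133/143

133/143


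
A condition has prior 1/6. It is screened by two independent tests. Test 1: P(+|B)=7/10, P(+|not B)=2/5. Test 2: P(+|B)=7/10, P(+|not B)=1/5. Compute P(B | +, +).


After test 1: P(+) = 7/10*1/6 + 2/5*5/6 = 9/20
P(B|+) = (7/60)/(9/20) = 7/27
After test 2 (use post1 as new prior): P(+) = 7/10*7/27 + 1/5*20/27 = 89/270
P(B|+,+) = (49/270)/(89/270) = 49/89

49/89


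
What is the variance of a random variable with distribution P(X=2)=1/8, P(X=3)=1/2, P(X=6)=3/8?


E[X] = 4, E[X^2] = 37/2
Var(X) = E[X^2] - (E[X])^2 = 37/2 - (4)^2 = 5/2

5/2


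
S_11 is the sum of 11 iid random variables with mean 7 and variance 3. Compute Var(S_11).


By independence, Var(S_n) = n*Var(X_1) = 11*3 = 33

33


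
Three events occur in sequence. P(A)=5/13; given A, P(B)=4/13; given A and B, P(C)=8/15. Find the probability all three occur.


P(A∩B∩C) = P(A) * P(B|A) * P(C|A∩B)
= 5/13 * 4/13 * 8/15
= 20/169 * 8/15 = 32/507

32/507


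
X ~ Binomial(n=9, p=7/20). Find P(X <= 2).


P(X<=2) = P(X=0) + P(X=1) + P(X=2)
= 10604499373/512000000000 + 51391035423/512000000000 + 27672095997/128000000000
= 2698186231/8000000000

2698186231/8000000000


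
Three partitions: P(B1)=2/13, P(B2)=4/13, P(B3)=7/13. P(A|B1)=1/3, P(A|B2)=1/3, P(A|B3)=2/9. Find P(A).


P(A) = P(A|B1)P(B1) + P(A|B2)P(B2) + P(A|B3)P(B3)
= 1/3*2/13 + 1/3*4/13 + 2/9*7/13
= 2/39 + 4/39 + 14/117 = 32/117

32/117


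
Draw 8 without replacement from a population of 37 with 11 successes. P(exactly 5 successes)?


P(X=5) = C(11,5)*C(26,3) / C(37,8)
= 462*2600 / 38608020
= 1201200/38608020 = 1820/58497

1820/58497


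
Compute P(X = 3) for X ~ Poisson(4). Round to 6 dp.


P(X=3) = e^(-4) * 4^3 / 3!
≈ 0.01831563889 * 64 / 6
≈ 0.195367

0.195367


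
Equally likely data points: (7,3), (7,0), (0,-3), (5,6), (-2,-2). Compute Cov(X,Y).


E[X]=17/5, E[Y]=4/5, E[XY]=11
Cov(X,Y) = E[XY] - E[X]E[Y] = 11 - 17/5*4/5 = 207/25

207/25


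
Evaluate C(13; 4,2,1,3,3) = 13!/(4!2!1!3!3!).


13! = 6227020800
Denominator: 4!=24 * 2!=2 * 1!=1 * 3!=6 * 3!=6
Coefficient = 6227020800 / 1728 = 3603600

3603600


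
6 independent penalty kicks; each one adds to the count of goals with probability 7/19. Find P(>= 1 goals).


P(at least one) = 1 - P(none)
P(none) = (1 - 7/19)^6 = (12/19)^6 = 2985984/47045881
P(at least one) = 1 - 2985984/47045881 = 44059897/47045881

44059897/47045881


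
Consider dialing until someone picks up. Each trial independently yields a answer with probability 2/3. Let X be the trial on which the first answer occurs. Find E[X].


For geometric (trials until first success), E[X] = 1/p = 1/(2/3) = 3/2

3/2


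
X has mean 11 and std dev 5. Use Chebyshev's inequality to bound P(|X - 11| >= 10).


k = 10/5 = 2
Chebyshev: P(|X-mu| >= k*sigma) <= 1/k^2 = 1/2^2 = 1/4

1/4


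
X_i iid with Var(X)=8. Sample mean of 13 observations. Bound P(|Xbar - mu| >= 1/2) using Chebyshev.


Var(Xbar) = Var(X)/n = 8/13
Chebyshev: P(|Xbar-mu| >= 1/2) <= Var(Xbar)/(1/2)^2 = (8/13)/(1/4) = 32/13
Bound exceeds 1, so trivial bound: 1

1


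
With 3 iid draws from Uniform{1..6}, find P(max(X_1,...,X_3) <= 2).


P(max <= 2) = P(all X_i <= 2) = (P(X_1 <= 2))^3
= (2/6)^3 = (1/3)^3 = 1/27

1/27


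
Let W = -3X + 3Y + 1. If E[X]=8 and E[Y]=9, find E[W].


E[-3X + 3Y + 1] = -3*E[X] + 3*E[Y] + 1
= (-3)*(8) + (3)*(9) + (1)
= -24 + 27 + 1 = 4

4


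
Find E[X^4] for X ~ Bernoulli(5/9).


For Bernoulli: X in {0,1}
E[X^4] = 0^4*(1-5/9) + 1^4*5/9 = 5/9

5/9


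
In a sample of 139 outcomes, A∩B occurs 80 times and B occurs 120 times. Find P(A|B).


P(A|B) = P(A∩B)/P(B) = (80/139)/(120/139) = 80/120 = 2/3

2/3


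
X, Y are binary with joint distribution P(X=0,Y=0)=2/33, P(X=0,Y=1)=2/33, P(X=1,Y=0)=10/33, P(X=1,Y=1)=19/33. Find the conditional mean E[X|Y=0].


P(Y=0) = 12/33
E[X|Y=0] = (0*2 + 1*10)/12 = 10/12 = 5/6

5/6


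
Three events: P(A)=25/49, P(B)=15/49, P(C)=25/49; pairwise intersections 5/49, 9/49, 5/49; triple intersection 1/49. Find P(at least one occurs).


P(A∪B∪C) = P(A)+P(B)+P(C) - P(AB)-P(AC)-P(BC) + P(ABC)
= 25/49+15/49+25/49 - 5/49-9/49-5/49 + 1/49
= 47/49

47/49


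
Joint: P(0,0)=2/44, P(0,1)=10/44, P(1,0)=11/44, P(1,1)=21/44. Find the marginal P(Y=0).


P(Y=0) = P(0,0)+P(1,0) = 2/44 + 11/44 = 13/44

13/44


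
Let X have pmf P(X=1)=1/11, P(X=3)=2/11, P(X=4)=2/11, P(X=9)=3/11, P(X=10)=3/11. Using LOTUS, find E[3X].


E[3X] = sum(g(x)*P(x))
= 3*1/11 + 9*2/11 + 12*2/11 + 27*3/11 + 30*3/11
= 216/11

216/11


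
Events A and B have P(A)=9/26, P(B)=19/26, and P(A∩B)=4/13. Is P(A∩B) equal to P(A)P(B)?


P(A)*P(B) = 9/26*19/26 = 171/676
P(A∩B) = 4/13 != 171/676, so not independent

No, A and B are not independent


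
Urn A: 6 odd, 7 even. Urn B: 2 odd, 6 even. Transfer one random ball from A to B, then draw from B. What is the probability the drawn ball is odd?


P(transfer odd) = 6/13; P(transfer even) = 7/13
If odd transferred: Urn II has 3 odd of 9, so P(odd|odd moved) = 1/3
If even transferred: Urn II has 2 odd of 9, so P(odd|even moved) = 2/9
By total probability: P(odd) = 6/13*1/3 + 7/13*2/9 = 32/117

32/117


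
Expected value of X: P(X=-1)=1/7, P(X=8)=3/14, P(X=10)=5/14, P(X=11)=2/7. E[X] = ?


E[X] = sum(x * P(x))
= -1*1/7 + 8*3/14 + 10*5/14 + 11*2/7
= 58/7

58/7


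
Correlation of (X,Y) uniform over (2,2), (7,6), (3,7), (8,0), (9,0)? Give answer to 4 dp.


Cov(X,Y) = -4.0000, Var(X) = 7.7600, Var(Y) = 8.8000
rho = Cov/(sqrt(VarX)*sqrt(VarY)) = -0.4840

-0.4840


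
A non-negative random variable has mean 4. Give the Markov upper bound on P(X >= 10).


Markov: P(X >= a) <= E[X]/a
P(X >= 10) <= 4/10 = 2/5

2/5


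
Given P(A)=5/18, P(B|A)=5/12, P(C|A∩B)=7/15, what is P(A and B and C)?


P(A∩B∩C) = P(A) * P(B|A) * P(C|A∩B)
= 5/18 * 5/12 * 7/15
= 25/216 * 7/15 = 35/648

35/648


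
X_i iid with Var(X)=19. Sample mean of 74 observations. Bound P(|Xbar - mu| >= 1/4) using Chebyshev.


Var(Xbar) = Var(X)/n = 19/74
Chebyshev: P(|Xbar-mu| >= 1/4) <= Var(Xbar)/(1/4)^2 = (19/74)/(1/16) = 152/37
Bound exceeds 1, so trivial bound: 1

1


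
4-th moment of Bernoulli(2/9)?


For Bernoulli: X in {0,1}
E[X^4] = 0^4*(1-2/9) + 1^4*2/9 = 2/9

2/9


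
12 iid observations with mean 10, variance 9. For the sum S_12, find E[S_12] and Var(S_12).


E[S_n] = n*mu = 12*10 = 120
Var(S_n) = n*sigma^2 = 12*9 = 108

E[S_12]=120, Var(S_12)=108


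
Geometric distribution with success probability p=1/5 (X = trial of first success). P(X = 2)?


P(X=2) = (1-p)^1 * p = (4/5)^1 * 1/5
= 4/5 * 1/5 = 4/25

4/25


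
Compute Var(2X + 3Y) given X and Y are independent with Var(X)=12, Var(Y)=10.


Independence => Cov(X,Y)=0
Var(2X + 3Y) = 2^2*Var(X) + 3^2*Var(Y)
= 4*12 + 9*10 = 138

138


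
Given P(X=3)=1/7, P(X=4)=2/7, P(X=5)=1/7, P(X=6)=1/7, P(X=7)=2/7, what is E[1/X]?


E[1/X] = sum(g(x)*P(x))
= 1/3*1/7 + 1/4*2/7 + 1/5*1/7 + 1/6*1/7 + 1/7*2/7
= 52/245

52/245


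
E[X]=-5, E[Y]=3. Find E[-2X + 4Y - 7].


E[-2X + 4Y - 7] = -2*E[X] + 4*E[Y] - 7
= (-2)*(-5) + (4)*(3) + (-7)
= 10 + 12 - 7 = 15

15


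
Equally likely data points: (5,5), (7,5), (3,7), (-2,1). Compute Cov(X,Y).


E[X]=13/4, E[Y]=9/2, E[XY]=79/4
Cov(X,Y) = E[XY] - E[X]E[Y] = 79/4 - 13/4*9/2 = 41/8

41/8


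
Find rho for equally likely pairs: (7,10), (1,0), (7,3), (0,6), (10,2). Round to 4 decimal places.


Cov(X,Y) = 1.2000, Var(X) = 14.8000, Var(Y) = 12.1600
rho = Cov/(sqrt(VarX)*sqrt(VarY)) = 0.0895

0.0895


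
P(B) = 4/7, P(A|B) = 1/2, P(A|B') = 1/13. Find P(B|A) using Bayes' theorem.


P(A) = P(A|B)P(B) + P(A|B')P(B') = 1/2*4/7 + 1/13*3/7 = 29/91
P(B|A) = P(A|B)P(B)/P(A) = (2/7)/(29/91) = 26/29

26/29


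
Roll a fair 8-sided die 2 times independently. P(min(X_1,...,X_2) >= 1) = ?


P(min >= 1) = P(all X_i >= 1) = (P(X_1 >= 1))^2
= (8/8)^2 = 1^2 = 1

1


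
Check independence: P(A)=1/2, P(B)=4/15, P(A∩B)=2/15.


P(A)*P(B) = 1/2*4/15 = 2/15
P(A∩B) = 2/15, which equals P(A)P(B), so independent

Yes, A and B are independent


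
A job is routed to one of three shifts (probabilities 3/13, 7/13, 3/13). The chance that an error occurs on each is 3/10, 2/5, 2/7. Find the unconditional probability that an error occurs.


P(A) = P(A|B1)P(B1) + P(A|B2)P(B2) + P(A|B3)P(B3)
= 3/10*3/13 + 2/5*7/13 + 2/7*3/13
= 9/130 + 14/65 + 6/91 = 319/910

319/910


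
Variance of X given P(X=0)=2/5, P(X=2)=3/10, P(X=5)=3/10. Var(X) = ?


E[X] = 21/10, E[X^2] = 87/10
Var(X) = E[X^2] - (E[X])^2 = 87/10 - (21/10)^2 = 429/100

429/100


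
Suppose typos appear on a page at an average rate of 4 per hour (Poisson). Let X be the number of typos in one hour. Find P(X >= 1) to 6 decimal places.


P(X>=1) = 1 - P(X<=0) = 1 - (e^(-4)*4^0/0!)
≈ 1 - 0.0183156389 = 0.9816843611
≈ 0.981684

0.981684


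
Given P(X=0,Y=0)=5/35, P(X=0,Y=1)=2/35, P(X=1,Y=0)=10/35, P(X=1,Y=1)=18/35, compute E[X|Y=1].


P(Y=1) = 20/35
E[X|Y=1] = (0*2 + 1*18)/20 = 18/20 = 9/10

9/10


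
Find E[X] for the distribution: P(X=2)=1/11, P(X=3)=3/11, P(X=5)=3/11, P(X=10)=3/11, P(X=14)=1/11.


E[X] = sum(x * P(x))
= 2*1/11 + 3*3/11 + 5*3/11 + 10*3/11 + 14*1/11
= 70/11

70/11


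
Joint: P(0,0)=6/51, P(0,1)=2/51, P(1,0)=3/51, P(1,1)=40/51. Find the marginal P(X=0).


P(X=0) = P(0,0)+P(0,1) = 6/51 + 2/51 = 8/51

8/51


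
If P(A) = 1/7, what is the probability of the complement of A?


P(A') = 1 - P(A) = 1 - 1/7 = 6/7

6/7


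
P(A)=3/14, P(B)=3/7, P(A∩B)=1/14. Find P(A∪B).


P(A∪B) = P(A) + P(B) - P(A∩B)
= 3/14 + 3/7 - 1/14 = 4/7

4/7


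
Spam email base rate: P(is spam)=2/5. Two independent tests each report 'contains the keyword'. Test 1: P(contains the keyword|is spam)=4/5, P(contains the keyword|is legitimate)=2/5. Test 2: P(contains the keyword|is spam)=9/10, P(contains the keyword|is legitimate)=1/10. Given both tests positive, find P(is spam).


After test 1: P(+) = 4/5*2/5 + 2/5*3/5 = 14/25
P(B|+) = (8/25)/(14/25) = 4/7
After test 2 (use post1 as new prior): P(+) = 9/10*4/7 + 1/10*3/7 = 39/70
P(B|+,+) = (18/35)/(39/70) = 12/13

12/13


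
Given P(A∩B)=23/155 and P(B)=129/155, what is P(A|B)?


P(A|B) = P(A∩B)/P(B) = (23/155)/(129/155) = 23/129

23/129


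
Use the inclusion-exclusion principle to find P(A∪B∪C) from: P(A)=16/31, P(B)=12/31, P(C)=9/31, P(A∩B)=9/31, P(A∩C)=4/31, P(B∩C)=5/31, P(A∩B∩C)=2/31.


P(A∪B∪C) = P(A)+P(B)+P(C) - P(AB)-P(AC)-P(BC) + P(ABC)
= 16/31+12/31+9/31 - 9/31-4/31-5/31 + 2/31
= 21/31

21/31


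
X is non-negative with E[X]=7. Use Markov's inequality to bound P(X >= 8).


Markov: P(X >= a) <= E[X]/a
P(X >= 8) <= 7/8

7/8


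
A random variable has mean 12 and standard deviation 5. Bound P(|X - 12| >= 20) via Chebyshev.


k = 20/5 = 4
Chebyshev: P(|X-mu| >= k*sigma) <= 1/k^2 = 1/4^2 = 1/16

1/16


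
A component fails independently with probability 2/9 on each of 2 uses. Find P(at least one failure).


P(at least one) = 1 - P(none)
P(none) = (1 - 2/9)^2 = (7/9)^2 = 49/81
P(at least one) = 1 - 49/81 = 32/81

32/81


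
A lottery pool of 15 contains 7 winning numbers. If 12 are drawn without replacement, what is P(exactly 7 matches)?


P(X=7) = C(7,7)*C(8,5) / C(15,12)
= 1*56 / 455
= 56/455 = 8/65

8/65


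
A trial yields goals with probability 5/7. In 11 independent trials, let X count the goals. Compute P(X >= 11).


P(X>=11) = P(X=11)
= 48828125/1977326743
= 48828125/1977326743

48828125/1977326743


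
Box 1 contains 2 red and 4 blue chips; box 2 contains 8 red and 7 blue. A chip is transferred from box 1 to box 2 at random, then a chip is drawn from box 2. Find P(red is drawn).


P(transfer red) = 2/6 = 1/3; P(transfer blue) = 2/3
If red transferred: Urn II has 9 red of 16, so P(red|red moved) = 9/16
If blue transferred: Urn II has 8 red of 16, so P(red|blue moved) = 1/2
By total probability: P(red) = 1/3*9/16 + 2/3*1/2 = 25/48

25/48


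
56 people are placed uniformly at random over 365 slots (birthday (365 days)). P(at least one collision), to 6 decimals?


P(all different) = prod((365-i)/365 for i=0..55) = 0.011668
P(at least one match) = 1 - 0.011668 = 0.988332

0.988332


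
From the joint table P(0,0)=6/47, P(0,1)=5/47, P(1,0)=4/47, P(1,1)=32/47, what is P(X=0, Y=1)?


Read from table: P(X=0, Y=1) = 5/47

5/47


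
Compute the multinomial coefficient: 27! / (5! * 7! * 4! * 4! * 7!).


27! = 10888869450418352160768000000
Denominator: 5!=120 * 7!=5040 * 4!=24 * 4!=24 * 7!=5040
Coefficient = 10888869450418352160768000000 / 1755758592000 = 6201803311704000

6201803311704000


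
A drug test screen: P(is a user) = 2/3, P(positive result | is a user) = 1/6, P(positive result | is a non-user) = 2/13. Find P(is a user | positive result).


P(A) = P(A|B)P(B) + P(A|B')P(B') = 1/6*2/3 + 2/13*1/3 = 19/117
P(B|A) = P(A|B)P(B)/P(A) = (1/9)/(19/117) = 13/19

13/19


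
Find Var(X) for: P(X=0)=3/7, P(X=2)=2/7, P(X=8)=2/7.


E[X] = 20/7, E[X^2] = 136/7
Var(X) = E[X^2] - (E[X])^2 = 136/7 - (20/7)^2 = 552/49

552/49


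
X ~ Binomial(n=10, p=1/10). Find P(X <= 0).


P(X<=0) = P(X=0)
= 3486784401/10000000000
= 3486784401/10000000000

3486784401/10000000000


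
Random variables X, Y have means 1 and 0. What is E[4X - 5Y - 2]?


E[4X - 5Y - 2] = 4*E[X] - 5*E[Y] - 2
= (4)*(1) + (-5)*(0) + (-2)
= 4 + 0 - 2 = 2

2


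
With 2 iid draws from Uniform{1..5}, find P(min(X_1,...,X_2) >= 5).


P(min >= 5) = P(all X_i >= 5) = (P(X_1 >= 5))^2
= (1/5)^2 = 1/25

1/25


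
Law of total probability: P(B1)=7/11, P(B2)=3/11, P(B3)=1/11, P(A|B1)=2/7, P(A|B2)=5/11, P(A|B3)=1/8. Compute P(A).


P(A) = P(A|B1)P(B1) + P(A|B2)P(B2) + P(A|B3)P(B3)
= 2/7*7/11 + 5/11*3/11 + 1/8*1/11
= 2/11 + 15/121 + 1/88 = 307/968

307/968


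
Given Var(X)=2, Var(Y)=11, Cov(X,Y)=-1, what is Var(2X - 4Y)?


Var(2X - 4Y) = 2^2*Var(X) + (-4)^2*Var(Y) + 2*2*(-4)*Cov(X,Y)
= 4*2 + 16*11 - 16*(-1)
= 8 + 176 + 16 = 200

200


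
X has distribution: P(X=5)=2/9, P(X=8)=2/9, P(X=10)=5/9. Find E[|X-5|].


E[|X-5|] = sum(g(x)*P(x))
= 0*2/9 + 3*2/9 + 5*5/9
= 31/9

31/9


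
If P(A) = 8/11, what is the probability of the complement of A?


P(A') = 1 - P(A) = 1 - 8/11 = 3/11

3/11


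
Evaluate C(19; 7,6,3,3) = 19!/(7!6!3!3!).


19! = 121645100408832000
Denominator: 7!=5040 * 6!=720 * 3!=6 * 3!=6
Coefficient = 121645100408832000 / 130636800 = 931170240

931170240


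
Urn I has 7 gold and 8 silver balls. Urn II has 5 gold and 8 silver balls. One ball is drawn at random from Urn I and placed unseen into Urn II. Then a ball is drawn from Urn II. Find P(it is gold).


P(transfer gold) = 7/15; P(transfer silver) = 8/15
If gold transferred: Urn II has 6 gold of 14, so P(gold|gold moved) = 3/7
If silver transferred: Urn II has 5 gold of 14, so P(gold|silver moved) = 5/14
By total probability: P(gold) = 7/15*3/7 + 8/15*5/14 = 41/105

41/105


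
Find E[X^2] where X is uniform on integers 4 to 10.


E[X^2] = (1/7) * sum(x^2 for x=4..10)
= 371/7 = 53

53


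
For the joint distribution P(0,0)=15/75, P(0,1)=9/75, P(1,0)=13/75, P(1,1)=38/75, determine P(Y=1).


P(Y=1) = P(0,1)+P(1,1) = 9/75 + 38/75 = 47/75

47/75


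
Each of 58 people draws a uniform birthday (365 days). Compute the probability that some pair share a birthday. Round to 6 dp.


P(all different) = prod((365-i)/365 for i=0..57) = 0.008335
P(at least one match) = 1 - 0.008335 = 0.991665

0.991665


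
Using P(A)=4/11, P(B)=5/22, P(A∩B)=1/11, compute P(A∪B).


P(A∪B) = P(A) + P(B) - P(A∩B)
= 4/11 + 5/22 - 1/11 = 1/2

1/2


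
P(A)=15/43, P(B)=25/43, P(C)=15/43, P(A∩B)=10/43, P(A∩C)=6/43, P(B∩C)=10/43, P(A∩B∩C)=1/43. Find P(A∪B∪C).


P(A∪B∪C) = P(A)+P(B)+P(C) - P(AB)-P(AC)-P(BC) + P(ABC)
= 15/43+25/43+15/43 - 10/43-6/43-10/43 + 1/43
= 30/43

30/43


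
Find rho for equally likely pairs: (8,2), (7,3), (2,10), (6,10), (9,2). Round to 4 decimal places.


Cov(X,Y) = -7.5600, Var(X) = 5.8400, Var(Y) = 14.2400
rho = Cov/(sqrt(VarX)*sqrt(VarY)) = -0.8290

-0.8290


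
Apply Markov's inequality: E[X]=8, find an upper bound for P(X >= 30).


Markov: P(X >= a) <= E[X]/a
P(X >= 30) <= 8/30 = 4/15

4/15


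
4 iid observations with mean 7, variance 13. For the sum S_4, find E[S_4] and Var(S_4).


E[S_n] = n*mu = 4*7 = 28
Var(S_n) = n*sigma^2 = 4*13 = 52

E[S_4]=28, Var(S_4)=52


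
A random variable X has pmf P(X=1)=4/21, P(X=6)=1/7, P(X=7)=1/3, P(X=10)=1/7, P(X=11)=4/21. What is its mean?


E[X] = sum(x * P(x))
= 1*4/21 + 6*1/7 + 7*1/3 + 10*1/7 + 11*4/21
= 145/21

145/21


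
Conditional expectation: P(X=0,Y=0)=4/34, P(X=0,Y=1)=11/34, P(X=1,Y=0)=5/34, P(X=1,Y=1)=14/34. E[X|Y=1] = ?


P(Y=1) = 25/34
E[X|Y=1] = (0*11 + 1*14)/25 = 14/25

14/25


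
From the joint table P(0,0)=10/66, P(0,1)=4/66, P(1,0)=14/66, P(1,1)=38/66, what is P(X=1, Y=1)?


Read from table: P(X=1, Y=1) = 38/66 = 19/33

19/33


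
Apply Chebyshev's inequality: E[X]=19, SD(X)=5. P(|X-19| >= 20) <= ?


k = 20/5 = 4
Chebyshev: P(|X-mu| >= k*sigma) <= 1/k^2 = 1/4^2 = 1/16

1/16


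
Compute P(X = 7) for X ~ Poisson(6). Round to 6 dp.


P(X=7) = e^(-6) * 6^7 / 7!
≈ 0.002478752177 * 279936 / 5040
≈ 0.137677

0.137677


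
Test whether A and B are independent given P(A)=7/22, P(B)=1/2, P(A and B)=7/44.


P(A)*P(B) = 7/22*1/2 = 7/44
P(A∩B) = 7/44, which equals P(A)P(B), so independent

Yes, A and B are independent


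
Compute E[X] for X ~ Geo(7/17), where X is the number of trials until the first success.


For geometric (trials until first success), E[X] = 1/p = 1/(7/17) = 17/7

17/7


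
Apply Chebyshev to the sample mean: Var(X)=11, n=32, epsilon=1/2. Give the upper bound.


Var(Xbar) = Var(X)/n = 11/32
Chebyshev: P(|Xbar-mu| >= 1/2) <= Var(Xbar)/(1/2)^2 = (11/32)/(1/4) = 11/8
Bound exceeds 1, so trivial bound: 1

1


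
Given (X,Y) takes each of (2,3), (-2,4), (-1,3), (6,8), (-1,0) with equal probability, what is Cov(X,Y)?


E[X]=4/5, E[Y]=18/5, E[XY]=43/5
Cov(X,Y) = E[XY] - E[X]E[Y] = 43/5 - 4/5*18/5 = 143/25

143/25


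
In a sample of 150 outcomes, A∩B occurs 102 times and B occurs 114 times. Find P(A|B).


P(A|B) = P(A∩B)/P(B) = (102/150)/(114/150) = 102/114 = 17/19

17/19


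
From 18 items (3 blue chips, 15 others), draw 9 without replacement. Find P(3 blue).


P(X=3) = C(3,3)*C(15,6) / C(18,9)
= 1*5005 / 48620
= 5005/48620 = 7/68

7/68


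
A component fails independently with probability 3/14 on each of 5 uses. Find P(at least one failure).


P(at least one) = 1 - P(none)
P(none) = (1 - 3/14)^5 = (11/14)^5 = 161051/537824
P(at least one) = 1 - 161051/537824 = 376773/537824

376773/537824


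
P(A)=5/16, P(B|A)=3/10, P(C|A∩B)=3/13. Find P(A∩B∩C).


P(A∩B∩C) = P(A) * P(B|A) * P(C|A∩B)
= 5/16 * 3/10 * 3/13
= 3/32 * 3/13 = 9/416

9/416


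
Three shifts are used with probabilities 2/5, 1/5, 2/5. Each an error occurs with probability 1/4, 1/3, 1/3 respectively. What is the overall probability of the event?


P(A) = P(A|B1)P(B1) + P(A|B2)P(B2) + P(A|B3)P(B3)
= 1/4*2/5 + 1/3*1/5 + 1/3*2/5
= 1/10 + 1/15 + 2/15 = 3/10

3/10


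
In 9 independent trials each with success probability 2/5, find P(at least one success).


P(at least one) = 1 - P(none)
P(none) = (1 - 2/5)^9 = (3/5)^9 = 19683/1953125
P(at least one) = 1 - 19683/1953125 = 1933442/1953125

1933442/1953125


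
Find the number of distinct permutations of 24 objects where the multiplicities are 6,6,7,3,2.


24! = 620448401733239439360000
Denominator: 6!=720 * 6!=720 * 7!=5040 * 3!=6 * 2!=2
Coefficient = 620448401733239439360000 / 31352832000 = 19789229940480

19789229940480


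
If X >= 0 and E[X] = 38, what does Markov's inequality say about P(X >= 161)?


Markov: P(X >= a) <= E[X]/a
P(X >= 161) <= 38/161

38/161


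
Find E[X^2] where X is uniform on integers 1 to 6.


E[X^2] = (1/6) * sum(x^2 for x=1..6)
= 91/6

91/6


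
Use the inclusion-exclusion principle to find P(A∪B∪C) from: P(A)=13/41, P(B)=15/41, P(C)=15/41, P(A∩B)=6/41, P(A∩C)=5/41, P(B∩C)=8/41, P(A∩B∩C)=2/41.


P(A∪B∪C) = P(A)+P(B)+P(C) - P(AB)-P(AC)-P(BC) + P(ABC)
= 13/41+15/41+15/41 - 6/41-5/41-8/41 + 2/41
= 26/41

26/41


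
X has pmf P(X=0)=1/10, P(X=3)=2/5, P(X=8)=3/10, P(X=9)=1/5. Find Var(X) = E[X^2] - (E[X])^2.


E[X] = 27/5, E[X^2] = 39
Var(X) = E[X^2] - (E[X])^2 = 39 - (27/5)^2 = 246/25

246/25


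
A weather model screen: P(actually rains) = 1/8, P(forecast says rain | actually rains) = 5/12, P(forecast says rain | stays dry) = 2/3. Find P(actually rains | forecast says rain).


P(A) = P(A|B)P(B) + P(A|B')P(B') = 5/12*1/8 + 2/3*7/8 = 61/96
P(B|A) = P(A|B)P(B)/P(A) = (5/96)/(61/96) = 5/61

5/61


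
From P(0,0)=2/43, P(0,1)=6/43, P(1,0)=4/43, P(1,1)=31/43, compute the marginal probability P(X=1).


P(X=1) = P(1,0)+P(1,1) = 4/43 + 31/43 = 35/43

35/43


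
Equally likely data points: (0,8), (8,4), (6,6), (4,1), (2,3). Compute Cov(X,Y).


E[X]=4, E[Y]=22/5, E[XY]=78/5
Cov(X,Y) = E[XY] - E[X]E[Y] = 78/5 - 4*22/5 = -2

-2


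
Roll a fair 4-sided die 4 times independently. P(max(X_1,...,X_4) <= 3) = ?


P(max <= 3) = P(all X_i <= 3) = (P(X_1 <= 3))^4
= (3/4)^4 = 81/256

81/256


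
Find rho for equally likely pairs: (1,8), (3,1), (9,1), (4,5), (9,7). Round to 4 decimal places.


Cov(X,Y) = -2.2800, Var(X) = 10.5600, Var(Y) = 8.6400
rho = Cov/(sqrt(VarX)*sqrt(VarY)) = -0.2387

-0.2387


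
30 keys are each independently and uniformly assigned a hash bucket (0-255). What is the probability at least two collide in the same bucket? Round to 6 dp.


P(all different) = prod((256-i)/256 for i=0..29) = 0.170584
P(at least one match) = 1 - 0.170584 = 0.829416

0.829416


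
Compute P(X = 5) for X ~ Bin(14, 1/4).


P(X=5) = C(14,5) * p^5 * (1-p)^9
= 2002 * 1/1024 * 19683/262144
= 19702683/134217728

19702683/134217728


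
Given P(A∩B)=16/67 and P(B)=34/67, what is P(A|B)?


P(A|B) = P(A∩B)/P(B) = (16/67)/(34/67) = 16/34 = 8/17

8/17


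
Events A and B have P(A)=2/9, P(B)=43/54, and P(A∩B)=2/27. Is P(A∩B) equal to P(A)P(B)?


P(A)*P(B) = 2/9*43/54 = 43/243
P(A∩B) = 2/27 != 43/243, so not independent

No, A and B are not independent


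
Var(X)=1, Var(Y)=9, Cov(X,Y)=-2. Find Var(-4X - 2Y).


Var(-4X - 2Y) = (-4)^2*Var(X) + (-2)^2*Var(Y) + 2*(-4)*(-2)*Cov(X,Y)
= 16*1 + 4*9 + 16*(-2)
= 16 + 36 - 32 = 20

20


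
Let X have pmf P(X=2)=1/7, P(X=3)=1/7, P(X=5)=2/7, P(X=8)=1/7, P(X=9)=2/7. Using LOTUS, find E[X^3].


E[X^3] = sum(g(x)*P(x))
= 8*1/7 + 27*1/7 + 125*2/7 + 512*1/7 + 729*2/7
= 2255/7

2255/7


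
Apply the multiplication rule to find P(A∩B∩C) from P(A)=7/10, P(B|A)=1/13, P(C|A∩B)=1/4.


P(A∩B∩C) = P(A) * P(B|A) * P(C|A∩B)
= 7/10 * 1/13 * 1/4
= 7/130 * 1/4 = 7/520

7/520


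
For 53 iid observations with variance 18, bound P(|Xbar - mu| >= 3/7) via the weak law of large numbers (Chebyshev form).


Var(Xbar) = Var(X)/n = 18/53
Chebyshev: P(|Xbar-mu| >= 3/7) <= Var(Xbar)/(3/7)^2 = (18/53)/(9/49) = 98/53
Bound exceeds 1, so trivial bound: 1

1


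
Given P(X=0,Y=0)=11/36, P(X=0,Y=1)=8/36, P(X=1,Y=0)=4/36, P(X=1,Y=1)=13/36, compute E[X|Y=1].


P(Y=1) = 21/36
E[X|Y=1] = (0*8 + 1*13)/21 = 13/21

13/21


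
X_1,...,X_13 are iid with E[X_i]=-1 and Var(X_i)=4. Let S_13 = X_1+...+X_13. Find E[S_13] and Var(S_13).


E[S_n] = n*mu = 13*-1 = -13
Var(S_n) = n*sigma^2 = 13*4 = 52

E[S_13]=-13, Var(S_13)=52


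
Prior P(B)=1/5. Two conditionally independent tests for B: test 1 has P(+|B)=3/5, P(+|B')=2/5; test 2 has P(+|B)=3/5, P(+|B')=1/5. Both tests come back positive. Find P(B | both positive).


After test 1: P(+) = 3/5*1/5 + 2/5*4/5 = 11/25
P(B|+) = (3/25)/(11/25) = 3/11
After test 2 (use post1 as new prior): P(+) = 3/5*3/11 + 1/5*8/11 = 17/55
P(B|+,+) = (9/55)/(17/55) = 9/17

9/17


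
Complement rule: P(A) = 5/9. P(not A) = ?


P(A') = 1 - P(A) = 1 - 5/9 = 4/9

4/9


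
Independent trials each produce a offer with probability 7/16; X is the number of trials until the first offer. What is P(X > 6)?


P(X > 6) = P(first 6 trials all fail) = (1-p)^6 = (9/16)^6 = 531441/16777216

531441/16777216


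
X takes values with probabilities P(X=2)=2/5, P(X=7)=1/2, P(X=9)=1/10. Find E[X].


E[X] = sum(x * P(x))
= 2*2/5 + 7*1/2 + 9*1/10
= 26/5

26/5


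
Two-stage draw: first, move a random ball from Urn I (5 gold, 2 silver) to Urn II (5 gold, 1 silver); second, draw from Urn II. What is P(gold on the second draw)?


P(transfer gold) = 5/7; P(transfer silver) = 2/7
If gold transferred: Urn II has 6 gold of 7, so P(gold|gold moved) = 6/7
If silver transferred: Urn II has 5 gold of 7, so P(gold|silver moved) = 5/7
By total probability: P(gold) = 5/7*6/7 + 2/7*5/7 = 40/49

40/49


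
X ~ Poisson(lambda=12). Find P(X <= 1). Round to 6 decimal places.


P(X<=1) = e^(-12)*12^0/0! + e^(-12)*12^1/1!
≈ 0.0000061442 + 0.0000737305
= 0.0000798747
≈ 0.000080

0.000080


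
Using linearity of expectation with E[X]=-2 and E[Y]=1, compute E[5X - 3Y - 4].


E[5X - 3Y - 4] = 5*E[X] - 3*E[Y] - 4
= (5)*(-2) + (-3)*(1) + (-4)
= -10 - 3 - 4 = -17

-17


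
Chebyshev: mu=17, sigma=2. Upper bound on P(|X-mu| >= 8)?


k = 8/2 = 4
Chebyshev: P(|X-mu| >= k*sigma) <= 1/k^2 = 1/4^2 = 1/16

1/16


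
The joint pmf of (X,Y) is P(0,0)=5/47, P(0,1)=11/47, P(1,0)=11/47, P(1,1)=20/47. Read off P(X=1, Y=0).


Read from table: P(X=1, Y=0) = 11/47

11/47


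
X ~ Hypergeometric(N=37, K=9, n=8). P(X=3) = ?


P(X=3) = C(9,3)*C(28,5) / C(37,8)
= 84*98280 / 38608020
= 8255520/38608020 = 45864/214489

45864/214489


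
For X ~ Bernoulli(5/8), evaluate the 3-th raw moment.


For Bernoulli: X in {0,1}
E[X^3] = 0^3*(1-5/8) + 1^3*5/8 = 5/8

5/8


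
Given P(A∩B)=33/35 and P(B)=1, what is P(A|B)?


P(A|B) = P(A∩B)/P(B) = (99/105)/(105/105) = 99/105 = 33/35

33/35


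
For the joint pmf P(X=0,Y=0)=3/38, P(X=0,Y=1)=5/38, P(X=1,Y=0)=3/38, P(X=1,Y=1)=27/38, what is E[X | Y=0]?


P(Y=0) = 6/38
E[X|Y=0] = (0*3 + 1*3)/6 = 3/6 = 1/2

1/2


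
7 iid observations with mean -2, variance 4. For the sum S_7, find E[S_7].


E[S_n] = n*E[X_1] = 7*-2 = -14

-14


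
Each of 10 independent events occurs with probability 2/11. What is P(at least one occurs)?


P(at least one) = 1 - P(none)
P(none) = (1 - 2/11)^10 = (9/11)^10 = 3486784401/25937424601
P(at least one) = 1 - 3486784401/25937424601 = 22450640200/25937424601

22450640200/25937424601


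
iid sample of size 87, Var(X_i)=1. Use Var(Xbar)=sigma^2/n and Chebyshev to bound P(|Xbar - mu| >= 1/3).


Var(Xbar) = Var(X)/n = 1/87
Chebyshev: P(|Xbar-mu| >= 1/3) <= Var(Xbar)/(1/3)^2 = (1/87)/(1/9) = 3/29

3/29


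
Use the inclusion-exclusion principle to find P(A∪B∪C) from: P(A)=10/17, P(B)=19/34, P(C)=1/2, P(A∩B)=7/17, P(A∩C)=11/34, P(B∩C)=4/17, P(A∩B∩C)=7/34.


P(A∪B∪C) = P(A)+P(B)+P(C) - P(AB)-P(AC)-P(BC) + P(ABC)
= 10/17+19/34+1/2 - 7/17-11/34-4/17 + 7/34
= 15/17

15/17


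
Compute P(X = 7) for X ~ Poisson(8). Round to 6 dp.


P(X=7) = e^(-8) * 8^7 / 7!
≈ 0.0003354626279 * 2097152 / 5040
≈ 0.139587

0.139587


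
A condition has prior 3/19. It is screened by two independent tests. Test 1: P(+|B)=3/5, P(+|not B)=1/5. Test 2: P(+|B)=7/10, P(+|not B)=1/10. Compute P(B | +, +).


After test 1: P(+) = 3/5*3/19 + 1/5*16/19 = 5/19
P(B|+) = (9/95)/(5/19) = 9/25
After test 2 (use post1 as new prior): P(+) = 7/10*9/25 + 1/10*16/25 = 79/250
P(B|+,+) = (63/250)/(79/250) = 63/79

63/79


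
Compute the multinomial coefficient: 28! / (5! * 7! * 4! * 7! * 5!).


28! = 304888344611713860501504000000
Denominator: 5!=120 * 7!=5040 * 4!=24 * 7!=5040 * 5!=120
Coefficient = 304888344611713860501504000000 / 8778792960000 = 34730098545542400

34730098545542400


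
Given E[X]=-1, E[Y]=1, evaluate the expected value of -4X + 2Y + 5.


E[-4X + 2Y + 5] = -4*E[X] + 2*E[Y] + 5
= (-4)*(-1) + (2)*(1) + (5)
= 4 + 2 + 5 = 11

11


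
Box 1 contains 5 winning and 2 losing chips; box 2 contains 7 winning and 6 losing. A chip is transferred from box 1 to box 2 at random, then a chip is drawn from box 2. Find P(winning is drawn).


P(transfer winning) = 5/7; P(transfer losing) = 2/7
If winning transferred: Urn II has 8 winning of 14, so P(winning|winning moved) = 4/7
If losing transferred: Urn II has 7 winning of 14, so P(winning|losing moved) = 1/2
By total probability: P(winning) = 5/7*4/7 + 2/7*1/2 = 27/49

27/49


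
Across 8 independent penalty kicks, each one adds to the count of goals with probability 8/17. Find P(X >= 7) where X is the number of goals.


P(X>=7) = P(X=7) + P(X=8)
= 150994944/6975757441 + 16777216/6975757441
= 167772160/6975757441

167772160/6975757441


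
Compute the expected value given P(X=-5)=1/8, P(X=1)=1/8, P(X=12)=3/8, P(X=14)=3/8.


E[X] = sum(x * P(x))
= -5*1/8 + 1*1/8 + 12*3/8 + 14*3/8
= 37/4

37/4


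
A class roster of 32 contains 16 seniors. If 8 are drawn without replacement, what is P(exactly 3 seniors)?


P(X=3) = C(16,3)*C(16,5) / C(32,8)
= 560*4368 / 10518300
= 2446080/10518300 = 3136/13485

3136/13485


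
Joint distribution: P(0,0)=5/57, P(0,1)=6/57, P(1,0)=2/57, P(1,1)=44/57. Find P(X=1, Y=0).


Read from table: P(X=1, Y=0) = 2/57

2/57


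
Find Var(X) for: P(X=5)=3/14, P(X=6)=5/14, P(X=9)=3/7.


E[X] = 99/14, E[X^2] = 741/14
Var(X) = E[X^2] - (E[X])^2 = 741/14 - (99/14)^2 = 573/196

573/196


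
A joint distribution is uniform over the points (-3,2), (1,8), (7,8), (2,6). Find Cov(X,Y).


E[X]=7/4, E[Y]=6, E[XY]=35/2
Cov(X,Y) = E[XY] - E[X]E[Y] = 35/2 - 7/4*6 = 7

7


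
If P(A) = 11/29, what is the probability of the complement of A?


P(A') = 1 - P(A) = 1 - 11/29 = 18/29

18/29


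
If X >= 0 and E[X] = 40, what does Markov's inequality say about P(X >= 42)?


Markov: P(X >= a) <= E[X]/a
P(X >= 42) <= 40/42 = 20/21

20/21


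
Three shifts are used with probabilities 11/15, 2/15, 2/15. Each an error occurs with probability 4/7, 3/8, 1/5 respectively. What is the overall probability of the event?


P(A) = P(A|B1)P(B1) + P(A|B2)P(B2) + P(A|B3)P(B3)
= 4/7*11/15 + 3/8*2/15 + 1/5*2/15
= 44/105 + 1/20 + 2/75 = 347/700

347/700


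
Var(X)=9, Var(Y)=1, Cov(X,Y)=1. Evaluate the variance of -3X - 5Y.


Var(-3X - 5Y) = (-3)^2*Var(X) + (-5)^2*Var(Y) + 2*(-3)*(-5)*Cov(X,Y)
= 9*9 + 25*1 + 30*1
= 81 + 25 + 30 = 136

136


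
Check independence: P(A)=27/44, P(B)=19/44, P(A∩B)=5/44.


P(A)*P(B) = 27/44*19/44 = 513/1936
P(A∩B) = 5/44 != 513/1936, so not independent

No, A and B are not independent


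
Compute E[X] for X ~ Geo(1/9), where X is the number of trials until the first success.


For geometric (trials until first success), E[X] = 1/p = 1/(1/9) = 9

9


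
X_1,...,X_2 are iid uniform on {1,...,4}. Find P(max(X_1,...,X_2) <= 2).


P(max <= 2) = P(all X_i <= 2) = (P(X_1 <= 2))^2
= (2/4)^2 = (1/2)^2 = 1/4

1/4


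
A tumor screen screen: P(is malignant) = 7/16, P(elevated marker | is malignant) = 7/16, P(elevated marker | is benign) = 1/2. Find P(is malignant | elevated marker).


P(A) = P(A|B)P(B) + P(A|B')P(B') = 7/16*7/16 + 1/2*9/16 = 121/256
P(B|A) = P(A|B)P(B)/P(A) = (49/256)/(121/256) = 49/121

49/121
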